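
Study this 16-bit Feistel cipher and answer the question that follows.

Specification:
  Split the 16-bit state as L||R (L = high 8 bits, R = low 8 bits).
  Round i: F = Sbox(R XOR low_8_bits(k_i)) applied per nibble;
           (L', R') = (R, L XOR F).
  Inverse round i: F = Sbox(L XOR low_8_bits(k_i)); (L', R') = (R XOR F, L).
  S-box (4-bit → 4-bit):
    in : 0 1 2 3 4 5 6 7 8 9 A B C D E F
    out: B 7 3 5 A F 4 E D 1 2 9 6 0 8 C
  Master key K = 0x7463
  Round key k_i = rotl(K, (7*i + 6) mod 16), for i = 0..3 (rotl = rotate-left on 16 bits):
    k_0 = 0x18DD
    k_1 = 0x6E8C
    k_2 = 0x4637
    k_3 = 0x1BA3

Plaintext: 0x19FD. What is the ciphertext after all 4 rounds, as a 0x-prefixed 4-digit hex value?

0xA166

s_0 = plaintext = 0x19FD
s_1 = Round(s_0, k_0) = 0xFD22
s_2 = Round(s_1, k_1) = 0x22D5
s_3 = Round(s_2, k_2) = 0xD5A1
s_4 = Round(s_3, k_3) = 0xA166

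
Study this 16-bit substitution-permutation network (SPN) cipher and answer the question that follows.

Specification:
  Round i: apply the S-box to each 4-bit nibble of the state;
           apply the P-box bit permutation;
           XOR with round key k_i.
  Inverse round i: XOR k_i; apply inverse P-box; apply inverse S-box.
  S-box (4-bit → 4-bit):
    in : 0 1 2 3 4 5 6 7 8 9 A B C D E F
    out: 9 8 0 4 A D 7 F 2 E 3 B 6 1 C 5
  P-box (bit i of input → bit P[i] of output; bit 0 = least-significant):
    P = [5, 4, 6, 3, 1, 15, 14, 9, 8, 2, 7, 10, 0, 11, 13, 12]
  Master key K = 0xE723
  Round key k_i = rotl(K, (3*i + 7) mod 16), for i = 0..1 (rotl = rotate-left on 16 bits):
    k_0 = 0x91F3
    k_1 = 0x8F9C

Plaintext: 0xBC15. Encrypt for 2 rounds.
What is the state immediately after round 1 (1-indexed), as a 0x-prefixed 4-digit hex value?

0x8B1E

s_0 = plaintext = 0xBC15
s_1 = Round(s_0, k_0) = 0x8B1E
s_2 = Round(s_1, k_1) = 0x80D0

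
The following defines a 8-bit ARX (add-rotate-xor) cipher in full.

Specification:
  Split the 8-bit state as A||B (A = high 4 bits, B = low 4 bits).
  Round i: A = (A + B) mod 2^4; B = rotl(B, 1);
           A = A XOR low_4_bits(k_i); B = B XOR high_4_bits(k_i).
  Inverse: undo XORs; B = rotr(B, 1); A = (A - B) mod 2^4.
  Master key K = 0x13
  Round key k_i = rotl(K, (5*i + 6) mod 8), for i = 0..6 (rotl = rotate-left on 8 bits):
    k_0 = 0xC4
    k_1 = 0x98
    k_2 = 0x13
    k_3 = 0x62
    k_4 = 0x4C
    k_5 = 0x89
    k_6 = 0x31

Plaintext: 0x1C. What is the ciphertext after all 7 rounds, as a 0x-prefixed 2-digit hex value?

0x67

s_0 = plaintext = 0x1C
s_1 = Round(s_0, k_0) = 0x95
s_2 = Round(s_1, k_1) = 0x63
s_3 = Round(s_2, k_2) = 0xA7
s_4 = Round(s_3, k_3) = 0x38
s_5 = Round(s_4, k_4) = 0x75
s_6 = Round(s_5, k_5) = 0x52
s_7 = Round(s_6, k_6) = 0x67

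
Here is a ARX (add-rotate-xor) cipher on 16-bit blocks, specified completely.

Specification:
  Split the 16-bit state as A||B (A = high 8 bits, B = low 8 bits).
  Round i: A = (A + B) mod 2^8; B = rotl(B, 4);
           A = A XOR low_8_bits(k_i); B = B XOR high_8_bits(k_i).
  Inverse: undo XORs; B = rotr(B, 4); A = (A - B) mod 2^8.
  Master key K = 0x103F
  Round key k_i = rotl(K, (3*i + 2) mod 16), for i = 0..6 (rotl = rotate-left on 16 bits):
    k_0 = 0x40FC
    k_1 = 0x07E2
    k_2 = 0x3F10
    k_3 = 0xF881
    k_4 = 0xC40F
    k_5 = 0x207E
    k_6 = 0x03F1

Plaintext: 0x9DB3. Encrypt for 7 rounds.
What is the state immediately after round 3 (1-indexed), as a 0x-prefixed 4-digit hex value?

s_0 = plaintext = 0x9DB3
s_1 = Round(s_0, k_0) = 0xAC7B
s_2 = Round(s_1, k_1) = 0xC5B0
s_3 = Round(s_2, k_2) = 0x6534
s_4 = Round(s_3, k_3) = 0x18BB
s_5 = Round(s_4, k_4) = 0xDC7F
s_6 = Round(s_5, k_5) = 0x25D7
s_7 = Round(s_6, k_6) = 0x0D7E

0x6534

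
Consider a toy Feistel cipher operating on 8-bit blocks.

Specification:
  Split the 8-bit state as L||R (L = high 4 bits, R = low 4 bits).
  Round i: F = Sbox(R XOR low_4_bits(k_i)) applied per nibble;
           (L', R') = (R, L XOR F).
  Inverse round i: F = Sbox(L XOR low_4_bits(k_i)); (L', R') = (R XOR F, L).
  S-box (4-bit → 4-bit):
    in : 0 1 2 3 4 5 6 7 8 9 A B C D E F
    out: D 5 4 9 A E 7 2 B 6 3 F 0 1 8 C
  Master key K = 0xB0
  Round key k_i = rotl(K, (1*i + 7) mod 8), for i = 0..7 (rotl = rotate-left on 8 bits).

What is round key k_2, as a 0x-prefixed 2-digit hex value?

0x61

K = 0xB0
k_0 = rotl(K, (1*0+7) mod 8) = rotl(K, 7) = 0x58
k_1 = rotl(K, (1*1+7) mod 8) = rotl(K, 0) = 0xB0
k_2 = rotl(K, (1*2+7) mod 8) = rotl(K, 1) = 0x61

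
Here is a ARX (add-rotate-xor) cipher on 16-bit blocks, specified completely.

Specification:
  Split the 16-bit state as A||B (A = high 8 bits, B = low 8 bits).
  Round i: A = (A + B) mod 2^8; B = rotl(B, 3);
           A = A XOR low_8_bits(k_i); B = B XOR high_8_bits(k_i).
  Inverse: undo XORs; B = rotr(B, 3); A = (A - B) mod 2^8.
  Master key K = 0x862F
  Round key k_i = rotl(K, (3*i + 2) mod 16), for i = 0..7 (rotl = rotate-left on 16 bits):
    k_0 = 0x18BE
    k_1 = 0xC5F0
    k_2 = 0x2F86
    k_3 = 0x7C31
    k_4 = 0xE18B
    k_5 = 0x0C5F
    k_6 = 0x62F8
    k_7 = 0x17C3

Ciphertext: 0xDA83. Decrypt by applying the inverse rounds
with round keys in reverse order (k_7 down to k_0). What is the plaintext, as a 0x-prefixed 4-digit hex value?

0xB903

s_0 = ciphertext = 0xDA83
s_1 = InvRound(s_0, k_7) = 0x8792
s_2 = InvRound(s_1, k_6) = 0x611E
s_3 = InvRound(s_2, k_5) = 0xFC42
s_4 = InvRound(s_3, k_4) = 0x0374
s_5 = InvRound(s_4, k_3) = 0x3101
s_6 = InvRound(s_5, k_2) = 0xF2C5
s_7 = InvRound(s_6, k_1) = 0x0200
s_8 = InvRound(s_7, k_0) = 0xB903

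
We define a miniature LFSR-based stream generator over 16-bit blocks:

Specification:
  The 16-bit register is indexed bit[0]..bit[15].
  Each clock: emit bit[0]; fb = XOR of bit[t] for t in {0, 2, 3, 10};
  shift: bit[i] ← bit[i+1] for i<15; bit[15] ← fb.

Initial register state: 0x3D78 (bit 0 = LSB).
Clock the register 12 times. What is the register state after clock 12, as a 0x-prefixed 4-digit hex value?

reg_0 = 0x3D78
clock 1: out=0, reg = 0x1EBC
clock 2: out=0, reg = 0x8F5E
clock 3: out=0, reg = 0xC7AF
clock 4: out=1, reg = 0x63D7
clock 5: out=1, reg = 0x31EB
clock 6: out=1, reg = 0x18F5
clock 7: out=1, reg = 0x0C7A
clock 8: out=0, reg = 0x063D
clock 9: out=1, reg = 0x031E
clock 10: out=0, reg = 0x018F
clock 11: out=1, reg = 0x80C7
clock 12: out=1, reg = 0x4063

0x4063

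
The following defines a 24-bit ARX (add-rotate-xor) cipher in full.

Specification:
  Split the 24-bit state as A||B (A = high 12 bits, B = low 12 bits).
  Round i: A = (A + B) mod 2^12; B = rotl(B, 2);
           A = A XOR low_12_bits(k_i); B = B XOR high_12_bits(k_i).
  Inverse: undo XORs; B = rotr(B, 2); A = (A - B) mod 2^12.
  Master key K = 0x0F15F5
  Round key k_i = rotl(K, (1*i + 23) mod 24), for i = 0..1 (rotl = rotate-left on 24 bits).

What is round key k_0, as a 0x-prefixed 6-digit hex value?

0x878AFA

K = 0x0F15F5
k_0 = rotl(K, (1*0+23) mod 24) = rotl(K, 23) = 0x878AFA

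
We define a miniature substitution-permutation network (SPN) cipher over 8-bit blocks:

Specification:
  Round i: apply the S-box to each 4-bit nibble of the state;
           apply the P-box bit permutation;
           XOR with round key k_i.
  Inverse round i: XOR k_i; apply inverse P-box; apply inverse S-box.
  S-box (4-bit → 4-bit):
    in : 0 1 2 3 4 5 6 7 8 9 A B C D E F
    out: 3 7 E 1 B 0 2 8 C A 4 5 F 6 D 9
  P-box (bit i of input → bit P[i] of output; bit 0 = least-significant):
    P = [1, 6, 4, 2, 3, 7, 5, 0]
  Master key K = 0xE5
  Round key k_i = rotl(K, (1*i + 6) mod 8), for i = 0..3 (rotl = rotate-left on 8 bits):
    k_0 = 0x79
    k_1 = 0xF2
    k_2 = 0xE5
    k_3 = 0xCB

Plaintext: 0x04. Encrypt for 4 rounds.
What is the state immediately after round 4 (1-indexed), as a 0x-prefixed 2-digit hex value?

s_0 = plaintext = 0x04
s_1 = Round(s_0, k_0) = 0xB7
s_2 = Round(s_1, k_1) = 0xDE
s_3 = Round(s_2, k_2) = 0x53
s_4 = Round(s_3, k_3) = 0xC9

0xC9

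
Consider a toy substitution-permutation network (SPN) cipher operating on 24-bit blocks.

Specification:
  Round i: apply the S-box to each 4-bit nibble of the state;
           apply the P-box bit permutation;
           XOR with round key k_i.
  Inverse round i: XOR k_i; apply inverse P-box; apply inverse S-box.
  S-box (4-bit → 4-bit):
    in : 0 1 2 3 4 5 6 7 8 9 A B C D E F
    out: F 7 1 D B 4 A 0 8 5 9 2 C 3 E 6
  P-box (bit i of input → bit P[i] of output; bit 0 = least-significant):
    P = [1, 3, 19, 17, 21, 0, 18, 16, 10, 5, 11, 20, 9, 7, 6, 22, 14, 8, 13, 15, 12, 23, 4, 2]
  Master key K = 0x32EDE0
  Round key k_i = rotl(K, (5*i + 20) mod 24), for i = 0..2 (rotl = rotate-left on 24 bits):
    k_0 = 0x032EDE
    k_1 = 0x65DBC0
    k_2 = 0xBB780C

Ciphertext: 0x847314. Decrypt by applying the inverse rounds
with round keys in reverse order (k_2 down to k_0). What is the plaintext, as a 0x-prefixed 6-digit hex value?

0xA59CA4

s_0 = ciphertext = 0x847314
s_1 = InvRound(s_0, k_2) = 0x5B2C3E
s_2 = InvRound(s_1, k_1) = 0x301490
s_3 = InvRound(s_2, k_0) = 0xA59CA4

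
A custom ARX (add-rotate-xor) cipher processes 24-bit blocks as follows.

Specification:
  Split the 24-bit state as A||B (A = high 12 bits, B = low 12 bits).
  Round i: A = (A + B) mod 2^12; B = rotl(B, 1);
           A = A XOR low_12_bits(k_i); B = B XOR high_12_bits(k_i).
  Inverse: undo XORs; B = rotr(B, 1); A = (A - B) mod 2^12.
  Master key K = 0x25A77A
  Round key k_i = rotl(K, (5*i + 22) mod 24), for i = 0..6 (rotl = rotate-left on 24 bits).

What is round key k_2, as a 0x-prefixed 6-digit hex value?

0xA77A25

K = 0x25A77A
k_0 = rotl(K, (5*0+22) mod 24) = rotl(K, 22) = 0x8969DE
k_1 = rotl(K, (5*1+22) mod 24) = rotl(K, 3) = 0x2D3BD1
k_2 = rotl(K, (5*2+22) mod 24) = rotl(K, 8) = 0xA77A25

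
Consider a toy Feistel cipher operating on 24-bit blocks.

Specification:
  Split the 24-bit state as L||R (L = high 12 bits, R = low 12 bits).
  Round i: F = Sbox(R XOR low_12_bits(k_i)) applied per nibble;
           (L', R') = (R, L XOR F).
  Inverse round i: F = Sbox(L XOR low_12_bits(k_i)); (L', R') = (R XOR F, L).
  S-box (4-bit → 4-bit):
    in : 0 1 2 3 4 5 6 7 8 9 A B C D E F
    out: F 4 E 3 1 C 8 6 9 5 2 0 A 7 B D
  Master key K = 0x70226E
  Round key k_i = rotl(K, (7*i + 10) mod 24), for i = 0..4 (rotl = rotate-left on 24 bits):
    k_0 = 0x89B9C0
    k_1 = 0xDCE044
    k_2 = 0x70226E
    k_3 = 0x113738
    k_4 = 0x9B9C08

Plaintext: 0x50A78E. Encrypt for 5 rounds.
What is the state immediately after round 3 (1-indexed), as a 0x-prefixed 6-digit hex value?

s_0 = plaintext = 0x50A78E
s_1 = Round(s_0, k_0) = 0x78EE11
s_2 = Round(s_1, k_1) = 0xE11C42
s_3 = Round(s_2, k_2) = 0xC425FB
s_4 = Round(s_3, k_3) = 0x5FB2E1
s_5 = Round(s_4, k_4) = 0x2E1E4E

0xC425FB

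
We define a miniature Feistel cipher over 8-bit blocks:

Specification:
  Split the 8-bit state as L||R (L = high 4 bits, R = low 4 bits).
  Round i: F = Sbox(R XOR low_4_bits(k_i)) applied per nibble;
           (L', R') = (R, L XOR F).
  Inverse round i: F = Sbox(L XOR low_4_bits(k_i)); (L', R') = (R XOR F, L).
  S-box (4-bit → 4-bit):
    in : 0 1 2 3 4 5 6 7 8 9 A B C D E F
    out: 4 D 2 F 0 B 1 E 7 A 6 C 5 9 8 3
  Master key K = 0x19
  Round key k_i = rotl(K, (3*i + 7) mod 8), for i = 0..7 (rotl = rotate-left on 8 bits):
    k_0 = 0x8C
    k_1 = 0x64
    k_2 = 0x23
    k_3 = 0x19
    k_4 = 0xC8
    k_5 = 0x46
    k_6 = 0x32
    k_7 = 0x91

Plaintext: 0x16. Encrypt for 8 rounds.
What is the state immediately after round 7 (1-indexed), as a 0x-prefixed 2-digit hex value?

0xF9

s_0 = plaintext = 0x16
s_1 = Round(s_0, k_0) = 0x67
s_2 = Round(s_1, k_1) = 0x79
s_3 = Round(s_2, k_2) = 0x91
s_4 = Round(s_3, k_3) = 0x1E
s_5 = Round(s_4, k_4) = 0xE0
s_6 = Round(s_5, k_5) = 0x0F
s_7 = Round(s_6, k_6) = 0xF9
s_8 = Round(s_7, k_7) = 0x98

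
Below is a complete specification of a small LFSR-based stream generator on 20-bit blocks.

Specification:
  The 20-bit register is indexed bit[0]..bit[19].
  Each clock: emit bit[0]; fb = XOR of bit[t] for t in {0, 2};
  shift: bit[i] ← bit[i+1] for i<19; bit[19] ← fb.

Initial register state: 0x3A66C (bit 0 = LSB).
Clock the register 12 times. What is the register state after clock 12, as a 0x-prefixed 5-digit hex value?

0xFF73A

reg_0 = 0x3A66C
clock 1: out=0, reg = 0x9D336
clock 2: out=0, reg = 0xCE99B
clock 3: out=1, reg = 0xE74CD
clock 4: out=1, reg = 0x73A66
clock 5: out=0, reg = 0xB9D33
clock 6: out=1, reg = 0xDCE99
clock 7: out=1, reg = 0xEE74C
clock 8: out=0, reg = 0xF73A6
clock 9: out=0, reg = 0xFB9D3
clock 10: out=1, reg = 0xFDCE9
clock 11: out=1, reg = 0xFEE74
clock 12: out=0, reg = 0xFF73A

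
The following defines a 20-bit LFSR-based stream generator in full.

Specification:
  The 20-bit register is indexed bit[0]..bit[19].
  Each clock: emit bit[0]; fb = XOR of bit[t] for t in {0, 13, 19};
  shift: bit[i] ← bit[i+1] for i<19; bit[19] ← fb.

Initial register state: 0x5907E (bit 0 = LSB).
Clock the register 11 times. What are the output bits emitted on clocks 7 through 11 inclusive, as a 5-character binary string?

10000

reg_0 = 0x5907E
clock 1: out=0, reg = 0x2C83F
clock 2: out=1, reg = 0x9641F
clock 3: out=1, reg = 0xCB20F
clock 4: out=1, reg = 0xE5907
clock 5: out=1, reg = 0x72C83
clock 6: out=1, reg = 0x39641
clock 7: out=1, reg = 0x9CB20
clock 8: out=0, reg = 0xCE590
clock 9: out=0, reg = 0x672C8
clock 10: out=0, reg = 0xB3964
clock 11: out=0, reg = 0x59CB2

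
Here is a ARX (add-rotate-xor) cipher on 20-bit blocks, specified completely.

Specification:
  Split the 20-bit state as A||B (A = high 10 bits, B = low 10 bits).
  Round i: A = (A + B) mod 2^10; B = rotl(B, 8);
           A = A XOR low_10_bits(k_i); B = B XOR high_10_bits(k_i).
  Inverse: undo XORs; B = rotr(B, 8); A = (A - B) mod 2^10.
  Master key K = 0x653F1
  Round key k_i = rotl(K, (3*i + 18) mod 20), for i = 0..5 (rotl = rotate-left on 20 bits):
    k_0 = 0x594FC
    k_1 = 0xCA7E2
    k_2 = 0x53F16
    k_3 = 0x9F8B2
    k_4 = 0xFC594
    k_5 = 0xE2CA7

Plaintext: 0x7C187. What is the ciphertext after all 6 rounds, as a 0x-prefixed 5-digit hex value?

s_0 = plaintext = 0x7C187
s_1 = Round(s_0, k_0) = 0xE2E04
s_2 = Round(s_1, k_1) = 0x9B7A8
s_3 = Round(s_2, k_2) = 0x40DA5
s_4 = Round(s_3, k_3) = 0x86B17
s_5 = Round(s_4, k_4) = 0x29434
s_6 = Round(s_5, k_5) = 0x1FB86

0x1FB86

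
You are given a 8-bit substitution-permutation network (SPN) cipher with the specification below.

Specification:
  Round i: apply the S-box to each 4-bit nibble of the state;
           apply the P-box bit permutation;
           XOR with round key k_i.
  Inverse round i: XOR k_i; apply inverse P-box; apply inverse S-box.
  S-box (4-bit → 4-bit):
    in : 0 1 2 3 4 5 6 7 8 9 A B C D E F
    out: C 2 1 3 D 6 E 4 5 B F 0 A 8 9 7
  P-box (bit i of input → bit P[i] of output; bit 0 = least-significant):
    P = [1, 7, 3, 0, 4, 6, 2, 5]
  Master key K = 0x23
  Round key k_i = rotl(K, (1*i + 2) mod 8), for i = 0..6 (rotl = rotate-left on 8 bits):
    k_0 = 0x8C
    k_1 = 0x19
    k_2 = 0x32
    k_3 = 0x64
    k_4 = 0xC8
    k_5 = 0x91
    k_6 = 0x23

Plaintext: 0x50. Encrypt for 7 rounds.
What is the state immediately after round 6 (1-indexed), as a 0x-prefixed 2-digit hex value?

s_0 = plaintext = 0x50
s_1 = Round(s_0, k_0) = 0xC1
s_2 = Round(s_1, k_1) = 0xF9
s_3 = Round(s_2, k_2) = 0xE5
s_4 = Round(s_3, k_3) = 0xDC
s_5 = Round(s_4, k_4) = 0x69
s_6 = Round(s_5, k_5) = 0x76
s_7 = Round(s_6, k_6) = 0xAE

0x76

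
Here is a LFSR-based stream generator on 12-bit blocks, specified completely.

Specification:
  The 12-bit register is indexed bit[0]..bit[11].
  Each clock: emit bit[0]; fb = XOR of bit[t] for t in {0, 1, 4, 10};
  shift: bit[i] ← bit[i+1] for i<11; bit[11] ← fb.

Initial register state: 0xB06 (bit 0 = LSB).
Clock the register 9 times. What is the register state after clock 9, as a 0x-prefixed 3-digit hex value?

0x2DD

reg_0 = 0xB06
clock 1: out=0, reg = 0xD83
clock 2: out=1, reg = 0xEC1
clock 3: out=1, reg = 0x760
clock 4: out=0, reg = 0xBB0
clock 5: out=0, reg = 0xDD8
clock 6: out=0, reg = 0x6EC
clock 7: out=0, reg = 0xB76
clock 8: out=0, reg = 0x5BB
clock 9: out=1, reg = 0x2DD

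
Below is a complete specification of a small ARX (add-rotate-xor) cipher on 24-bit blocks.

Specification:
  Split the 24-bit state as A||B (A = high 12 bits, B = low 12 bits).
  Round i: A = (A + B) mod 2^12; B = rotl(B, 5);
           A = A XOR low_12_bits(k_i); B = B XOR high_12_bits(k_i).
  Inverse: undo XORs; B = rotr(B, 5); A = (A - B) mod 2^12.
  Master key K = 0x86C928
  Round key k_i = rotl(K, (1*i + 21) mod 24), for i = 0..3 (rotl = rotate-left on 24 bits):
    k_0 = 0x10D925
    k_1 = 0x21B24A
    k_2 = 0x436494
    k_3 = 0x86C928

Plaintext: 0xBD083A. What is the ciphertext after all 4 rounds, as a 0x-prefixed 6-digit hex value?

s_0 = plaintext = 0xBD083A
s_1 = Round(s_0, k_0) = 0xD2F65D
s_2 = Round(s_1, k_1) = 0x1C69B7
s_3 = Round(s_2, k_2) = 0xFE92C5
s_4 = Round(s_3, k_3) = 0xB860C9

0xB860C9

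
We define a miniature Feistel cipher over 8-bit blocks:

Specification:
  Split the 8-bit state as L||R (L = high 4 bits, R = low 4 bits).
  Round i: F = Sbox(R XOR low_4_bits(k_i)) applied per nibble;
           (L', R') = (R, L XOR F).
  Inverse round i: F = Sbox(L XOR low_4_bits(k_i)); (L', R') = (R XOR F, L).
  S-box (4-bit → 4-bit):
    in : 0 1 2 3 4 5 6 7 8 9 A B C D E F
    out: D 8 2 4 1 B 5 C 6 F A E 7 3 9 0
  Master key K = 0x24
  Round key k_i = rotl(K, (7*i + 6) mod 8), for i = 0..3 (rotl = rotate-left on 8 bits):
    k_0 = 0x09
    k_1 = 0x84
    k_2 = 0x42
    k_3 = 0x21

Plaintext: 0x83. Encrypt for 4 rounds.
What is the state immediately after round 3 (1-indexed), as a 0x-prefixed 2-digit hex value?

0x63

s_0 = plaintext = 0x83
s_1 = Round(s_0, k_0) = 0x32
s_2 = Round(s_1, k_1) = 0x26
s_3 = Round(s_2, k_2) = 0x63
s_4 = Round(s_3, k_3) = 0x34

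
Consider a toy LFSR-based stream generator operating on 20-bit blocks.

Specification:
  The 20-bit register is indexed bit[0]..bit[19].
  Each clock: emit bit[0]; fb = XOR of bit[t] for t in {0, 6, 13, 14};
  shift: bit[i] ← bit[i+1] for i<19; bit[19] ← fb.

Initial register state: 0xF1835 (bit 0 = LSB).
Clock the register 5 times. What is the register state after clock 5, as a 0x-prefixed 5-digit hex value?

0x8F8C1

reg_0 = 0xF1835
clock 1: out=1, reg = 0xF8C1A
clock 2: out=0, reg = 0x7C60D
clock 3: out=1, reg = 0x3E306
clock 4: out=0, reg = 0x1F183
clock 5: out=1, reg = 0x8F8C1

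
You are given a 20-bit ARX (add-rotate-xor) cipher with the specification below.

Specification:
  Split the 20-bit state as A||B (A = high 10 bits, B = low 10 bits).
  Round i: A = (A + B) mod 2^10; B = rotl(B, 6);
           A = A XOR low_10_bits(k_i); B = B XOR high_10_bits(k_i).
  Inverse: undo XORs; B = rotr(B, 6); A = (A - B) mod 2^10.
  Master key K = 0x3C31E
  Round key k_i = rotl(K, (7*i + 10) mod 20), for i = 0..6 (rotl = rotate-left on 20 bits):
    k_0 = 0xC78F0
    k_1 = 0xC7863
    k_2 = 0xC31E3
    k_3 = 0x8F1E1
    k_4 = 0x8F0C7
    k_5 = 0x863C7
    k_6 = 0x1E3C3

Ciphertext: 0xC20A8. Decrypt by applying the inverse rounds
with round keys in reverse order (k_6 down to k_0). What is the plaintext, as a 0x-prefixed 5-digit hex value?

s_0 = ciphertext = 0xC20A8
s_1 = InvRound(s_0, k_6) = 0xF2103
s_2 = InvRound(s_1, k_5) = 0x94DBC
s_3 = InvRound(s_2, k_4) = 0xA180E
s_4 = InvRound(s_3, k_3) = 0x0FF28
s_5 = InvRound(s_4, k_2) = 0xE7240
s_6 = InvRound(s_5, k_1) = 0x869E5
s_7 = InvRound(s_6, k_0) = 0xCBFBB

0xCBFBB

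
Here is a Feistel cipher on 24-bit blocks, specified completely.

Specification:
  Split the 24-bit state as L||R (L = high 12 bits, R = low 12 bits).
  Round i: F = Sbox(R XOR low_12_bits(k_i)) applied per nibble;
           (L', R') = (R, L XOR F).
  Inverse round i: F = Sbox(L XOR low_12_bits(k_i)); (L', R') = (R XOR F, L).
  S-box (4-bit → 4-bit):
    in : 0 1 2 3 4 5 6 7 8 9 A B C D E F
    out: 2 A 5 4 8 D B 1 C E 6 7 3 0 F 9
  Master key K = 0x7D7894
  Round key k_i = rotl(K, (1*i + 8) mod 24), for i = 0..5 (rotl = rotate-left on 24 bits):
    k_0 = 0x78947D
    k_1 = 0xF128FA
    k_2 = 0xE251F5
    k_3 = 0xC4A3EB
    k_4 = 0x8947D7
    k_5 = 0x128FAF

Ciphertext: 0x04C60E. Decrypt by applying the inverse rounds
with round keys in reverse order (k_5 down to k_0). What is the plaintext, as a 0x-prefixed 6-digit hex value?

0x4BFB45

s_0 = ciphertext = 0x04C60E
s_1 = InvRound(s_0, k_5) = 0xFFA04C
s_2 = InvRound(s_1, k_4) = 0xC1CFFA
s_3 = InvRound(s_2, k_3) = 0x66BC1C
s_4 = InvRound(s_3, k_2) = 0xDF366B
s_5 = InvRound(s_4, k_1) = 0xB45DF3
s_6 = InvRound(s_5, k_0) = 0x4BFB45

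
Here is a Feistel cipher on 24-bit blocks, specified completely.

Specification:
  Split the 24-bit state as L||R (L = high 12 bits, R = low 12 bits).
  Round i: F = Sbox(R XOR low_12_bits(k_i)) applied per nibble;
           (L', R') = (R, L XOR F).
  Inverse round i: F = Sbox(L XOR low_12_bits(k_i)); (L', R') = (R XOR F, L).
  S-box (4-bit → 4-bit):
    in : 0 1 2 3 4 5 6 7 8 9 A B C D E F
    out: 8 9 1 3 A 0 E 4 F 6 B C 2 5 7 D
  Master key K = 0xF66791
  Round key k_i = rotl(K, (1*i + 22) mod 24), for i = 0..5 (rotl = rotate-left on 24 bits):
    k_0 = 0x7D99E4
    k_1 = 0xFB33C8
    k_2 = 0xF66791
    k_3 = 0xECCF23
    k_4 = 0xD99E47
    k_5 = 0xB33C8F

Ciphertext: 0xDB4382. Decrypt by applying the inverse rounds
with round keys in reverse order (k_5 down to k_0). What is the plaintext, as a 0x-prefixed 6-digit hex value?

s_0 = ciphertext = 0xDB4382
s_1 = InvRound(s_0, k_5) = 0xABEDB4
s_2 = InvRound(s_1, k_4) = 0x762ABE
s_3 = InvRound(s_2, k_3) = 0x517762
s_4 = InvRound(s_3, k_2) = 0x69C517
s_5 = InvRound(s_4, k_1) = 0x51D69C
s_6 = InvRound(s_5, k_0) = 0x44A51D

0x44A51D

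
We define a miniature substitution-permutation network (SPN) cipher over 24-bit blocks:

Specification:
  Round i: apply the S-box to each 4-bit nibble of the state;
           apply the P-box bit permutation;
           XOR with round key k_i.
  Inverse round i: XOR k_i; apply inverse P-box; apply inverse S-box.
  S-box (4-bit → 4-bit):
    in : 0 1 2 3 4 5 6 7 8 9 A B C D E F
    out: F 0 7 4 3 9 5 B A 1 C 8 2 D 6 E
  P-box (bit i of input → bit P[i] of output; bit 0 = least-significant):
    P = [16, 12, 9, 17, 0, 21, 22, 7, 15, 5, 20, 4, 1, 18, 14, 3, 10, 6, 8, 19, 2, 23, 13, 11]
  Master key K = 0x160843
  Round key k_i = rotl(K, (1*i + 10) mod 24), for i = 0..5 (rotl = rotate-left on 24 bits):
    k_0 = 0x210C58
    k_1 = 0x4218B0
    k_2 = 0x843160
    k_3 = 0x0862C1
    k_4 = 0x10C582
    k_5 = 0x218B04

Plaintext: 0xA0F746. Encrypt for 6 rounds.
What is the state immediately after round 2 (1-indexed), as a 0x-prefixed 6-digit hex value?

0xB670F5

s_0 = plaintext = 0xA0F746
s_1 = Round(s_0, k_0) = 0x0CE321
s_2 = Round(s_1, k_1) = 0xB670F5
s_3 = Round(s_2, k_2) = 0xF3BCDA
s_4 = Round(s_3, k_3) = 0xCA4968
s_5 = Round(s_4, k_4) = 0xDE5481
s_6 = Round(s_5, k_5) = 0x0122EA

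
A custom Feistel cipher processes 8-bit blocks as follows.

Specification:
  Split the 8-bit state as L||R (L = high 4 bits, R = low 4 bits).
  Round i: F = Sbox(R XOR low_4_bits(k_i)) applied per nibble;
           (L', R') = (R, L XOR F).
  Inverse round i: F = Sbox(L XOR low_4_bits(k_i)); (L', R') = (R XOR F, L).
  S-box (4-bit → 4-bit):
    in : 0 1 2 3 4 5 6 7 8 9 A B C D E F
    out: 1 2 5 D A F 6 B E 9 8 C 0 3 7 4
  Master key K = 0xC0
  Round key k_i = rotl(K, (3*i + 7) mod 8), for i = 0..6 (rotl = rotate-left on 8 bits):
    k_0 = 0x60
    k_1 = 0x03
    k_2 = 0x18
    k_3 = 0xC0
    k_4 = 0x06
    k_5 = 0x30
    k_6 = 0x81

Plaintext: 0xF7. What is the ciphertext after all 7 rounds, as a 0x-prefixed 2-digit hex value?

s_0 = plaintext = 0xF7
s_1 = Round(s_0, k_0) = 0x74
s_2 = Round(s_1, k_1) = 0x4C
s_3 = Round(s_2, k_2) = 0xCE
s_4 = Round(s_3, k_3) = 0xEB
s_5 = Round(s_4, k_4) = 0xBD
s_6 = Round(s_5, k_5) = 0xD8
s_7 = Round(s_6, k_6) = 0x84

0x84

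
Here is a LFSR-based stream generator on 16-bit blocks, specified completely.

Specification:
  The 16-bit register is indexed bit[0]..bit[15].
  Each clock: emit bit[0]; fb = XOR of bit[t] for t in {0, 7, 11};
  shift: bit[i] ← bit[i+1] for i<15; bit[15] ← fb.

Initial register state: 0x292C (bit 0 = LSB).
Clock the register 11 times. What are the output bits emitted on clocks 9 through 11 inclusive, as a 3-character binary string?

100

reg_0 = 0x292C
clock 1: out=0, reg = 0x9496
clock 2: out=0, reg = 0xCA4B
clock 3: out=1, reg = 0x6525
clock 4: out=1, reg = 0xB292
clock 5: out=0, reg = 0xD949
clock 6: out=1, reg = 0x6CA4
clock 7: out=0, reg = 0x3652
clock 8: out=0, reg = 0x1B29
clock 9: out=1, reg = 0x0D94
clock 10: out=0, reg = 0x06CA
clock 11: out=0, reg = 0x8365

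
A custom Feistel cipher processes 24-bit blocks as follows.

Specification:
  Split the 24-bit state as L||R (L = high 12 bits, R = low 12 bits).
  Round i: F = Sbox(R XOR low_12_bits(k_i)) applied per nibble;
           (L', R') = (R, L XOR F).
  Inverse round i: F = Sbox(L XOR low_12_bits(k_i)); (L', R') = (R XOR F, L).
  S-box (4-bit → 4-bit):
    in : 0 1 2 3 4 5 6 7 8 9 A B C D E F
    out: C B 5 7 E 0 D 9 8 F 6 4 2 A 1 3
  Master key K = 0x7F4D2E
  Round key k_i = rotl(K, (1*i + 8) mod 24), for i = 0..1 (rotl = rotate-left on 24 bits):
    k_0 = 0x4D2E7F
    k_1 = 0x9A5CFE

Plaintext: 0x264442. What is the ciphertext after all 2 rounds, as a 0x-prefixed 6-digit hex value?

0x41EC5E

s_0 = plaintext = 0x264442
s_1 = Round(s_0, k_0) = 0x44241E
s_2 = Round(s_1, k_1) = 0x41EC5E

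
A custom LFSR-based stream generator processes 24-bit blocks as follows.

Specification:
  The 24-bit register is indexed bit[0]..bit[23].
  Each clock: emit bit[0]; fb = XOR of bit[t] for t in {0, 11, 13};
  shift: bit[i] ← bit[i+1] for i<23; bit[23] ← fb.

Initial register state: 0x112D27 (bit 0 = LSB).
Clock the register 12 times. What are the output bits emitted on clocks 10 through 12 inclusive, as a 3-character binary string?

011

reg_0 = 0x112D27
clock 1: out=1, reg = 0x889693
clock 2: out=1, reg = 0xC44B49
clock 3: out=1, reg = 0x6225A4
clock 4: out=0, reg = 0xB112D2
clock 5: out=0, reg = 0x588969
clock 6: out=1, reg = 0x2C44B4
clock 7: out=0, reg = 0x16225A
clock 8: out=0, reg = 0x8B112D
clock 9: out=1, reg = 0xC58896
clock 10: out=0, reg = 0xE2C44B
clock 11: out=1, reg = 0xF16225
clock 12: out=1, reg = 0x78B112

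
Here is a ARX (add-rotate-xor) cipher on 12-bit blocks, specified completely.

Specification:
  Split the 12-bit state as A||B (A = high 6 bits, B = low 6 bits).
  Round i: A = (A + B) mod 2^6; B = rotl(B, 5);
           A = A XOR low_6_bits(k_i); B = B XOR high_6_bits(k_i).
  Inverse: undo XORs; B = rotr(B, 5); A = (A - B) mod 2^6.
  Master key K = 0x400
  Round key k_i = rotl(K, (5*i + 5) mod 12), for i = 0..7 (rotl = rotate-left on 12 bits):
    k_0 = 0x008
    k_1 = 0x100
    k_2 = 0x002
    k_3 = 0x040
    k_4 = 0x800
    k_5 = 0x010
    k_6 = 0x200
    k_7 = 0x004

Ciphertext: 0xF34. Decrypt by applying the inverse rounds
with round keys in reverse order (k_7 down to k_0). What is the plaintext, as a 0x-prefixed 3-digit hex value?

s_0 = ciphertext = 0xF34
s_1 = InvRound(s_0, k_7) = 0x3E9
s_2 = InvRound(s_1, k_6) = 0x303
s_3 = InvRound(s_2, k_5) = 0x586
s_4 = InvRound(s_3, k_4) = 0x24D
s_5 = InvRound(s_4, k_3) = 0xC58
s_6 = InvRound(s_5, k_2) = 0x0F0
s_7 = InvRound(s_6, k_1) = 0x6A9
s_8 = InvRound(s_7, k_0) = 0xFD3

0xFD3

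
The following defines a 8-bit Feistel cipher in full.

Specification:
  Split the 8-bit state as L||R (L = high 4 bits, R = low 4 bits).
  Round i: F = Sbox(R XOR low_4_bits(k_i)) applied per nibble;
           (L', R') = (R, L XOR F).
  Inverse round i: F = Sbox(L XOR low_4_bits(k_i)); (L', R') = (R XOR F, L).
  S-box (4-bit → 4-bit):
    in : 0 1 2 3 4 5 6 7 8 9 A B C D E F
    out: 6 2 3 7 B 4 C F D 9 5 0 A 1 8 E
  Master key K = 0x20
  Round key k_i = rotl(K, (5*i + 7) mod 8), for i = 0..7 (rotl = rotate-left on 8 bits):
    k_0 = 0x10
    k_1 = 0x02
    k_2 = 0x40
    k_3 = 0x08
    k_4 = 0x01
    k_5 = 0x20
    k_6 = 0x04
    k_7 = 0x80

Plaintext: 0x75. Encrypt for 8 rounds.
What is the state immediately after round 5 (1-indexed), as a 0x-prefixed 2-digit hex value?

s_0 = plaintext = 0x75
s_1 = Round(s_0, k_0) = 0x53
s_2 = Round(s_1, k_1) = 0x37
s_3 = Round(s_2, k_2) = 0x7C
s_4 = Round(s_3, k_3) = 0xCC
s_5 = Round(s_4, k_4) = 0xCD
s_6 = Round(s_5, k_5) = 0xDD
s_7 = Round(s_6, k_6) = 0xD4
s_8 = Round(s_7, k_7) = 0x46

0xCD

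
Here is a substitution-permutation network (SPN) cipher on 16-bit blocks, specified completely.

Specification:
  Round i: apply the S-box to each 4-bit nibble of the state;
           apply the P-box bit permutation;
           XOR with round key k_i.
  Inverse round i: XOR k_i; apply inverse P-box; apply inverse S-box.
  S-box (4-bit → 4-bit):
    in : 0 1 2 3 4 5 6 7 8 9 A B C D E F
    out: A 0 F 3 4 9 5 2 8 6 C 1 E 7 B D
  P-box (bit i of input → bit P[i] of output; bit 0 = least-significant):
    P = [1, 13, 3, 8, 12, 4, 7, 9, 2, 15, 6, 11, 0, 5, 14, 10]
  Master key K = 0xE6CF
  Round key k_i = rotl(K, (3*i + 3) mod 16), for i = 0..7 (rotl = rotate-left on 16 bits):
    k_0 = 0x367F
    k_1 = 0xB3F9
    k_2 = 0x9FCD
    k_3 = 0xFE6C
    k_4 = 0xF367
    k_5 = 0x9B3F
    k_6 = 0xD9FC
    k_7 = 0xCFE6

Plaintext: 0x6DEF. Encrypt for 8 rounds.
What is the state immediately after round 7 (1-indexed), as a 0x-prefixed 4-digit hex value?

0x8091

s_0 = plaintext = 0x6DEF
s_1 = Round(s_0, k_0) = 0xE520
s_2 = Round(s_1, k_1) = 0x8C4C
s_3 = Round(s_2, k_2) = 0x3205
s_4 = Round(s_3, k_3) = 0x751B
s_5 = Round(s_4, k_4) = 0xFB41
s_6 = Round(s_5, k_5) = 0xDFBA
s_7 = Round(s_6, k_6) = 0x8091
s_8 = Round(s_7, k_7) = 0x4376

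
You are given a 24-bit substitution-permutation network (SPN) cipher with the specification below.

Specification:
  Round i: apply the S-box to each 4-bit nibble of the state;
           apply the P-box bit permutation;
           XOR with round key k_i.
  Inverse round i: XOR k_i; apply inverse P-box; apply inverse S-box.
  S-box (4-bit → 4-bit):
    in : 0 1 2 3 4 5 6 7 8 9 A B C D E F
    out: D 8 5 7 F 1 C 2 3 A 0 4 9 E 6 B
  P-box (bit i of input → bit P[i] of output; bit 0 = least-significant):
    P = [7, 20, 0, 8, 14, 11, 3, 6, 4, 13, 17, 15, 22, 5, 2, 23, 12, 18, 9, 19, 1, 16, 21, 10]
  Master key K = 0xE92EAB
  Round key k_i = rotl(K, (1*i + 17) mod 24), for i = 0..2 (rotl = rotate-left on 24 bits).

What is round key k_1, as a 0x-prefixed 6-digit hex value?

K = 0xE92EAB
k_0 = rotl(K, (1*0+17) mod 24) = rotl(K, 17) = 0x57D25D
k_1 = rotl(K, (1*1+17) mod 24) = rotl(K, 18) = 0xAFA4BA

0xAFA4BA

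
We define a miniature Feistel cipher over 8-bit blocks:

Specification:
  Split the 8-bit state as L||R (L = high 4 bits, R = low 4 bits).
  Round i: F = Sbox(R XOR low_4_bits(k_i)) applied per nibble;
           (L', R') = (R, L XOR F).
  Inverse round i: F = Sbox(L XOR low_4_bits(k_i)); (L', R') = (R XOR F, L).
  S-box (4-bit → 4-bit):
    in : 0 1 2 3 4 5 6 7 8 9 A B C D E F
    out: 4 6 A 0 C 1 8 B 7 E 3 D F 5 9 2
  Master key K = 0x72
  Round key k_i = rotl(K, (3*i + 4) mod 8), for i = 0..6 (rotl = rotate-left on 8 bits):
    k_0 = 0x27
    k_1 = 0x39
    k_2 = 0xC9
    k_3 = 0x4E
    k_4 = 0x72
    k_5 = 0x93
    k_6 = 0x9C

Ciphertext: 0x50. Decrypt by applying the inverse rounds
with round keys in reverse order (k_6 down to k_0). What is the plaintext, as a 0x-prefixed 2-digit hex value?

s_0 = ciphertext = 0x50
s_1 = InvRound(s_0, k_6) = 0xE5
s_2 = InvRound(s_1, k_5) = 0x0E
s_3 = InvRound(s_2, k_4) = 0x40
s_4 = InvRound(s_3, k_3) = 0x34
s_5 = InvRound(s_4, k_2) = 0x73
s_6 = InvRound(s_5, k_1) = 0xA7
s_7 = InvRound(s_6, k_0) = 0x2A

0x2A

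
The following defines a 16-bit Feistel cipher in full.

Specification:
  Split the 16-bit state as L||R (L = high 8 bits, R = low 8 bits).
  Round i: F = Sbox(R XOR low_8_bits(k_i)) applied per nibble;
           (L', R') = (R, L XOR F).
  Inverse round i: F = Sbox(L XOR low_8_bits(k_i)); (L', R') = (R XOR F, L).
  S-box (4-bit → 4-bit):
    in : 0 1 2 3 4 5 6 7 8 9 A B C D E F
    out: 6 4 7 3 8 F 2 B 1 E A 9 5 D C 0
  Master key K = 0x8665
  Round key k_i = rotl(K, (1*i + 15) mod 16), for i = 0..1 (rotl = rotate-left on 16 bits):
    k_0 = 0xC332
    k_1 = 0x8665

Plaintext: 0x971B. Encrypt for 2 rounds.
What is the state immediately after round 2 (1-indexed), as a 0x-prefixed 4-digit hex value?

0xE90E

s_0 = plaintext = 0x971B
s_1 = Round(s_0, k_0) = 0x1BE9
s_2 = Round(s_1, k_1) = 0xE90E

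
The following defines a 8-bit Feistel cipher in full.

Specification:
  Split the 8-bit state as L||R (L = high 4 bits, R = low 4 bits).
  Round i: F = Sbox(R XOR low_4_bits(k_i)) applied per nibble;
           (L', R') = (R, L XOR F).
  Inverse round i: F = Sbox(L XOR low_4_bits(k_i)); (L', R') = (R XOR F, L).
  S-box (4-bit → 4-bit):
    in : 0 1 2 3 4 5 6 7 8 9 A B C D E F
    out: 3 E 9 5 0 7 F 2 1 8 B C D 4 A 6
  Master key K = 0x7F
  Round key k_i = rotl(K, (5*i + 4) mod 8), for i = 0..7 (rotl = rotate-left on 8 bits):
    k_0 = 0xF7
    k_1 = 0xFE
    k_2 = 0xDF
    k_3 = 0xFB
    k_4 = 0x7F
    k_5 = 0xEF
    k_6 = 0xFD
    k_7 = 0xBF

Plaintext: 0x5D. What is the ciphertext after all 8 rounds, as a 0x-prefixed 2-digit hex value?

s_0 = plaintext = 0x5D
s_1 = Round(s_0, k_0) = 0xDE
s_2 = Round(s_1, k_1) = 0xEE
s_3 = Round(s_2, k_2) = 0xE0
s_4 = Round(s_3, k_3) = 0x02
s_5 = Round(s_4, k_4) = 0x24
s_6 = Round(s_5, k_5) = 0x4E
s_7 = Round(s_6, k_6) = 0xE1
s_8 = Round(s_7, k_7) = 0x14

0x14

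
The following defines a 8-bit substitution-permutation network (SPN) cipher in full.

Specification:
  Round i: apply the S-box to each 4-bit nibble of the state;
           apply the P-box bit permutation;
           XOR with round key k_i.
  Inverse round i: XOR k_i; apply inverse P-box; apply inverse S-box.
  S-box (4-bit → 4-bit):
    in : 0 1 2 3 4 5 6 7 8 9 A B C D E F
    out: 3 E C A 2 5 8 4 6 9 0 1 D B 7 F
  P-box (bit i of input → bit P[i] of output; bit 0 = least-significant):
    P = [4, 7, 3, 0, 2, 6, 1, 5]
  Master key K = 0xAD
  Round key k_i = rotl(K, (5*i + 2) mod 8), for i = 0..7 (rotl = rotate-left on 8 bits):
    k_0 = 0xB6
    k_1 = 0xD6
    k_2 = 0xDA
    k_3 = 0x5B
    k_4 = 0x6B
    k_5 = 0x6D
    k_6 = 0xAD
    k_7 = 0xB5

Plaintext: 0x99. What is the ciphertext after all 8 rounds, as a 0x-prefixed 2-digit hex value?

s_0 = plaintext = 0x99
s_1 = Round(s_0, k_0) = 0x83
s_2 = Round(s_1, k_1) = 0x15
s_3 = Round(s_2, k_2) = 0xA0
s_4 = Round(s_3, k_3) = 0xCB
s_5 = Round(s_4, k_4) = 0x5D
s_6 = Round(s_5, k_5) = 0xFA
s_7 = Round(s_6, k_6) = 0xCB
s_8 = Round(s_7, k_7) = 0x83

0x83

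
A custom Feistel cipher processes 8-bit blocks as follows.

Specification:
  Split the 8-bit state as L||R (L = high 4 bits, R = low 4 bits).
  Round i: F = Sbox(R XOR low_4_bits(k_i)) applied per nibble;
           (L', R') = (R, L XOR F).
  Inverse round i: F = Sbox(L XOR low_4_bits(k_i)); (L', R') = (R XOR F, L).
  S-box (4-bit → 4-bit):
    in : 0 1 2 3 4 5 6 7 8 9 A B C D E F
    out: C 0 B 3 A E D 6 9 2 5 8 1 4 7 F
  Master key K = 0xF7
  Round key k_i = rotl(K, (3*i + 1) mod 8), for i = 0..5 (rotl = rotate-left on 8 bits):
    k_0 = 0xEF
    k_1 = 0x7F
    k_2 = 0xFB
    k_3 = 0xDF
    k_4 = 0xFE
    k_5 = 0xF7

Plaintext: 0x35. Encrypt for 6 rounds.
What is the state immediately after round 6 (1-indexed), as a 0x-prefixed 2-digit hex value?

s_0 = plaintext = 0x35
s_1 = Round(s_0, k_0) = 0x56
s_2 = Round(s_1, k_1) = 0x67
s_3 = Round(s_2, k_2) = 0x77
s_4 = Round(s_3, k_3) = 0x7E
s_5 = Round(s_4, k_4) = 0xEB
s_6 = Round(s_5, k_5) = 0xBF

0xBF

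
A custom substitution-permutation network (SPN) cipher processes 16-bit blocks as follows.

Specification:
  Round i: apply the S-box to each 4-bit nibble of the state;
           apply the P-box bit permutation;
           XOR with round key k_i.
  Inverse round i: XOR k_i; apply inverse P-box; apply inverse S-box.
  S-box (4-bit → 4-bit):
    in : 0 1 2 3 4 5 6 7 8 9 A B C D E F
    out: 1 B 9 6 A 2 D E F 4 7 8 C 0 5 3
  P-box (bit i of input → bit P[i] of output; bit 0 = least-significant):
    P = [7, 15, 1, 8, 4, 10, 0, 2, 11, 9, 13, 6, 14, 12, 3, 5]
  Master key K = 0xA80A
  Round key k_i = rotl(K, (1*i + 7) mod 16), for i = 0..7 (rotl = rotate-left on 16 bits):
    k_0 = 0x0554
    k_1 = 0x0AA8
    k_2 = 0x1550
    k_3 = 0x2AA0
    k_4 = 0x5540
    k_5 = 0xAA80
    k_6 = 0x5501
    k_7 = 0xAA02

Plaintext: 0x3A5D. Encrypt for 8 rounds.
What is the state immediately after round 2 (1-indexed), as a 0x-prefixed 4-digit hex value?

s_0 = plaintext = 0x3A5D
s_1 = Round(s_0, k_0) = 0x3B5C
s_2 = Round(s_1, k_1) = 0x1FE2
s_3 = Round(s_2, k_2) = 0x4EE1
s_4 = Round(s_3, k_3) = 0x9311
s_5 = Round(s_4, k_4) = 0xF2DC
s_6 = Round(s_5, k_5) = 0xF3C2
s_7 = Round(s_6, k_6) = 0x2684
s_8 = Round(s_7, k_7) = 0x4777

0x1FE2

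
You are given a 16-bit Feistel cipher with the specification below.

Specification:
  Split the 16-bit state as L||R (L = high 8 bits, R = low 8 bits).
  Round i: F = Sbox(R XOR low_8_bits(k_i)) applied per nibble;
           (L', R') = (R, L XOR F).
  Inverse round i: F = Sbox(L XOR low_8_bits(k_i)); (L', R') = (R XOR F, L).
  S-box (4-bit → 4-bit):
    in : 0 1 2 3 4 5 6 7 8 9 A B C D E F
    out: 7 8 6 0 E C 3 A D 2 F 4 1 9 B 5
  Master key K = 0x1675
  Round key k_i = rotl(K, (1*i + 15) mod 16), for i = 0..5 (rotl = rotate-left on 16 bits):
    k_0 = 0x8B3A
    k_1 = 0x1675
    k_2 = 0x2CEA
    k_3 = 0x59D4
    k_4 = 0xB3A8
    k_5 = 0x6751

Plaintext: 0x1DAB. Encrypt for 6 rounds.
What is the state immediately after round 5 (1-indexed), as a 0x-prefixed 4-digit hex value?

0xCAF0

s_0 = plaintext = 0x1DAB
s_1 = Round(s_0, k_0) = 0xAB35
s_2 = Round(s_1, k_1) = 0x354C
s_3 = Round(s_2, k_2) = 0x4CC6
s_4 = Round(s_3, k_3) = 0xC6CA
s_5 = Round(s_4, k_4) = 0xCAF0
s_6 = Round(s_5, k_5) = 0xF032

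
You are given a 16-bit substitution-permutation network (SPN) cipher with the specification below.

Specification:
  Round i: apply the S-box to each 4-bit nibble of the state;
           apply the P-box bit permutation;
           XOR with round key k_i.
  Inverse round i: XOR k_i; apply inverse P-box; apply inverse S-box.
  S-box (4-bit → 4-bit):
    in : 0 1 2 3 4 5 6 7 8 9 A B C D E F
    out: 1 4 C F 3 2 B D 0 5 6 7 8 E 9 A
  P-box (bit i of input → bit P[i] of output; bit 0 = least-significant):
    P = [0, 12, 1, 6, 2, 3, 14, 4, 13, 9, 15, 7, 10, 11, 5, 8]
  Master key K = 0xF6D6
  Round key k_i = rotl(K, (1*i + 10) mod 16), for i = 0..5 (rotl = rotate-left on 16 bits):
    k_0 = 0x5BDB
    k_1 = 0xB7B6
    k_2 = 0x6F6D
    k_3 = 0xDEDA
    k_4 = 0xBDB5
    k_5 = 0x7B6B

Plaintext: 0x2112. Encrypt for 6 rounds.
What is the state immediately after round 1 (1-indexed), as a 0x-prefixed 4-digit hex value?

0x9AB9

s_0 = plaintext = 0x2112
s_1 = Round(s_0, k_0) = 0x9AB9
s_2 = Round(s_1, k_1) = 0x7199
s_3 = Round(s_2, k_2) = 0xAA4A
s_4 = Round(s_3, k_3) = 0x44F4
s_5 = Round(s_4, k_4) = 0x83AC
s_6 = Round(s_5, k_5) = 0x99A3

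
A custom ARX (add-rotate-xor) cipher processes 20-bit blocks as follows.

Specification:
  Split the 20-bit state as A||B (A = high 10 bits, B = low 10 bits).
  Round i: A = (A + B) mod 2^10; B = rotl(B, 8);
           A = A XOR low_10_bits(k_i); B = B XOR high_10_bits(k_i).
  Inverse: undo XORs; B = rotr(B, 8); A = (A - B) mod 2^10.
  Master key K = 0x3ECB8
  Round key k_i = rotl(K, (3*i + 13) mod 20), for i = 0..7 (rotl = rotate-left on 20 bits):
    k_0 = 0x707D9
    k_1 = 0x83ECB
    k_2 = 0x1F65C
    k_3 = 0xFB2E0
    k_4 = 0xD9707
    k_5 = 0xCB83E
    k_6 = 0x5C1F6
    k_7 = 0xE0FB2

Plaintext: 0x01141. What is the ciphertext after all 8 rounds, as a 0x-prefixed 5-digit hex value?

0xC4634

s_0 = plaintext = 0x01141
s_1 = Round(s_0, k_0) = 0xA7091
s_2 = Round(s_1, k_1) = 0x79B2B
s_3 = Round(s_2, k_2) = 0xD37B7
s_4 = Round(s_3, k_3) = 0x79001
s_5 = Round(s_4, k_4) = 0xB8A65
s_6 = Round(s_5, k_5) = 0x5E6B7
s_7 = Round(s_6, k_6) = 0x71ADD
s_8 = Round(s_7, k_7) = 0xC4634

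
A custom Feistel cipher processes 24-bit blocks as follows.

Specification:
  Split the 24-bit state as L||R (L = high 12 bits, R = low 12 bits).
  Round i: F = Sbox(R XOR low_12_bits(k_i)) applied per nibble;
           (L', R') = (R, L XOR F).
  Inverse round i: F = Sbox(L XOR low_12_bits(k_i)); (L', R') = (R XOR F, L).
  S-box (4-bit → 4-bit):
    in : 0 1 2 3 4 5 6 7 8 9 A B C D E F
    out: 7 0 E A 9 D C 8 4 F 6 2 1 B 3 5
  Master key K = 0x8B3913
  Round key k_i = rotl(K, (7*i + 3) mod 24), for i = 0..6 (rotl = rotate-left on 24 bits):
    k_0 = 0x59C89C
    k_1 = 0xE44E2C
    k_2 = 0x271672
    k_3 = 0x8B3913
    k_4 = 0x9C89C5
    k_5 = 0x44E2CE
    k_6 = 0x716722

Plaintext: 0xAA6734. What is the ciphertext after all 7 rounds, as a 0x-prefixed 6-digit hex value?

s_0 = plaintext = 0xAA6734
s_1 = Round(s_0, k_0) = 0x734FC2
s_2 = Round(s_1, k_1) = 0xFC2707
s_3 = Round(s_2, k_2) = 0x707F4F
s_4 = Round(s_3, k_3) = 0xF4FBD6
s_5 = Round(s_4, k_4) = 0xBD6145
s_6 = Round(s_5, k_5) = 0x145194
s_7 = Round(s_6, k_6) = 0x194D69

0x194D69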